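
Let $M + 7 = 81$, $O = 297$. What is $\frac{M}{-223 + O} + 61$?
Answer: $62$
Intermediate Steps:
$M = 74$ ($M = -7 + 81 = 74$)
$\frac{M}{-223 + O} + 61 = \frac{74}{-223 + 297} + 61 = \frac{74}{74} + 61 = 74 \cdot \frac{1}{74} + 61 = 1 + 61 = 62$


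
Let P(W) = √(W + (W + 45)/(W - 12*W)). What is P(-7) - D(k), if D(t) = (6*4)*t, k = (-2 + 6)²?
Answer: -384 + I*√38577/77 ≈ -384.0 + 2.5508*I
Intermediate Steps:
k = 16 (k = 4² = 16)
D(t) = 24*t
P(W) = √(W - (45 + W)/(11*W)) (P(W) = √(W + (45 + W)/((-11*W))) = √(W + (45 + W)*(-1/(11*W))) = √(W - (45 + W)/(11*W)))
P(-7) - D(k) = √(-11 - 495/(-7) + 121*(-7))/11 - 24*16 = √(-11 - 495*(-⅐) - 847)/11 - 1*384 = √(-11 + 495/7 - 847)/11 - 384 = √(-5511/7)/11 - 384 = (I*√38577/7)/11 - 384 = I*√38577/77 - 384 = -384 + I*√38577/77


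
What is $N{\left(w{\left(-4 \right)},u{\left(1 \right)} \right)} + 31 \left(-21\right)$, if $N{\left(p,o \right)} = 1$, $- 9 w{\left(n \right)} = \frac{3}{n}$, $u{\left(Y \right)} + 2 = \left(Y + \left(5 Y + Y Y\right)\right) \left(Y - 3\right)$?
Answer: $-650$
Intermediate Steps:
$u{\left(Y \right)} = -2 + \left(-3 + Y\right) \left(Y^{2} + 6 Y\right)$ ($u{\left(Y \right)} = -2 + \left(Y + \left(5 Y + Y Y\right)\right) \left(Y - 3\right) = -2 + \left(Y + \left(5 Y + Y^{2}\right)\right) \left(-3 + Y\right) = -2 + \left(Y + \left(Y^{2} + 5 Y\right)\right) \left(-3 + Y\right) = -2 + \left(Y^{2} + 6 Y\right) \left(-3 + Y\right) = -2 + \left(-3 + Y\right) \left(Y^{2} + 6 Y\right)$)
$w{\left(n \right)} = - \frac{1}{3 n}$ ($w{\left(n \right)} = - \frac{3 \frac{1}{n}}{9} = - \frac{1}{3 n}$)
$N{\left(w{\left(-4 \right)},u{\left(1 \right)} \right)} + 31 \left(-21\right) = 1 + 31 \left(-21\right) = 1 - 651 = -650$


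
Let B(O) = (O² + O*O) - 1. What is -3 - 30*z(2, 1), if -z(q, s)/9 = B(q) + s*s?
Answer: 2157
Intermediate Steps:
B(O) = -1 + 2*O² (B(O) = (O² + O²) - 1 = 2*O² - 1 = -1 + 2*O²)
z(q, s) = 9 - 18*q² - 9*s² (z(q, s) = -9*((-1 + 2*q²) + s*s) = -9*((-1 + 2*q²) + s²) = -9*(-1 + s² + 2*q²) = 9 - 18*q² - 9*s²)
-3 - 30*z(2, 1) = -3 - 30*(9 - 18*2² - 9*1²) = -3 - 30*(9 - 18*4 - 9*1) = -3 - 30*(9 - 72 - 9) = -3 - 30*(-72) = -3 + 2160 = 2157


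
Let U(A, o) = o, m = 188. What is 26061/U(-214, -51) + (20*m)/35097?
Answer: -17930807/35097 ≈ -510.89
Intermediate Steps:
26061/U(-214, -51) + (20*m)/35097 = 26061/(-51) + (20*188)/35097 = 26061*(-1/51) + 3760*(1/35097) = -511 + 3760/35097 = -17930807/35097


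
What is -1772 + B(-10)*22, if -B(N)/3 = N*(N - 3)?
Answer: -10352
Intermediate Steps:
B(N) = -3*N*(-3 + N) (B(N) = -3*N*(N - 3) = -3*N*(-3 + N))
-1772 + B(-10)*22 = -1772 + (3*(-10)*(3 - 1*(-10)))*22 = -1772 + (3*(-10)*(3 + 10))*22 = -1772 + (3*(-10)*13)*22 = -1772 - 390*22 = -1772 - 8580 = -10352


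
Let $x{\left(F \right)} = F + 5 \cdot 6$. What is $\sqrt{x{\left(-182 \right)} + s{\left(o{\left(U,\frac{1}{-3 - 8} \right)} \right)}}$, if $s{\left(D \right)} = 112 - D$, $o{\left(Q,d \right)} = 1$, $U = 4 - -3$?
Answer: $i \sqrt{41} \approx 6.4031 i$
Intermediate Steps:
$U = 7$ ($U = 4 + 3 = 7$)
$x{\left(F \right)} = 30 + F$ ($x{\left(F \right)} = F + 30 = 30 + F$)
$\sqrt{x{\left(-182 \right)} + s{\left(o{\left(U,\frac{1}{-3 - 8} \right)} \right)}} = \sqrt{\left(30 - 182\right) + \left(112 - 1\right)} = \sqrt{-152 + \left(112 - 1\right)} = \sqrt{-152 + 111} = \sqrt{-41} = i \sqrt{41}$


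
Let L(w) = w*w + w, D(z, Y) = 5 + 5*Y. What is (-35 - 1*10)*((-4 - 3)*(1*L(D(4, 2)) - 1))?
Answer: 75285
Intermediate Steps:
L(w) = w + w² (L(w) = w² + w = w + w²)
(-35 - 1*10)*((-4 - 3)*(1*L(D(4, 2)) - 1)) = (-35 - 1*10)*((-4 - 3)*(1*((5 + 5*2)*(1 + (5 + 5*2))) - 1)) = (-35 - 10)*(-7*(1*((5 + 10)*(1 + (5 + 10))) - 1)) = -(-315)*(1*(15*(1 + 15)) - 1) = -(-315)*(1*(15*16) - 1) = -(-315)*(1*240 - 1) = -(-315)*(240 - 1) = -(-315)*239 = -45*(-1673) = 75285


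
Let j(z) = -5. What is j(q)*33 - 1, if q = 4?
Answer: -166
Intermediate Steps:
j(q)*33 - 1 = -5*33 - 1 = -165 - 1 = -166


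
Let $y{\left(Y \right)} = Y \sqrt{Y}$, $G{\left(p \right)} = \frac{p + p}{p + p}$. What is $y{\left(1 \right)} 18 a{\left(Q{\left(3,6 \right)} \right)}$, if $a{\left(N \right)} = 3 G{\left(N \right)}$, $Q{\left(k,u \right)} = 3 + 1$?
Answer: $54$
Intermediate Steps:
$Q{\left(k,u \right)} = 4$
$G{\left(p \right)} = 1$ ($G{\left(p \right)} = \frac{2 p}{2 p} = 2 p \frac{1}{2 p} = 1$)
$a{\left(N \right)} = 3$ ($a{\left(N \right)} = 3 \cdot 1 = 3$)
$y{\left(Y \right)} = Y^{\frac{3}{2}}$
$y{\left(1 \right)} 18 a{\left(Q{\left(3,6 \right)} \right)} = 1^{\frac{3}{2}} \cdot 18 \cdot 3 = 1 \cdot 18 \cdot 3 = 18 \cdot 3 = 54$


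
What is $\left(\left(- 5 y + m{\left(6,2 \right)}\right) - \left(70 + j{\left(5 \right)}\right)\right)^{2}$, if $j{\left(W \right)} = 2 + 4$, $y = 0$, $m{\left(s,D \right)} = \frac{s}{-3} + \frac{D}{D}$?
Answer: $5929$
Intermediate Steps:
$m{\left(s,D \right)} = 1 - \frac{s}{3}$ ($m{\left(s,D \right)} = s \left(- \frac{1}{3}\right) + 1 = - \frac{s}{3} + 1 = 1 - \frac{s}{3}$)
$j{\left(W \right)} = 6$
$\left(\left(- 5 y + m{\left(6,2 \right)}\right) - \left(70 + j{\left(5 \right)}\right)\right)^{2} = \left(\left(\left(-5\right) 0 + \left(1 - 2\right)\right) - 76\right)^{2} = \left(\left(0 + \left(1 - 2\right)\right) - 76\right)^{2} = \left(\left(0 - 1\right) - 76\right)^{2} = \left(-1 - 76\right)^{2} = \left(-77\right)^{2} = 5929$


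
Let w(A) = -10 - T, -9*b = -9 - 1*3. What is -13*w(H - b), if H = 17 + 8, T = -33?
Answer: -299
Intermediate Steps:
H = 25
b = 4/3 (b = -(-9 - 1*3)/9 = -(-9 - 3)/9 = -⅑*(-12) = 4/3 ≈ 1.3333)
w(A) = 23 (w(A) = -10 - 1*(-33) = -10 + 33 = 23)
-13*w(H - b) = -13*23 = -299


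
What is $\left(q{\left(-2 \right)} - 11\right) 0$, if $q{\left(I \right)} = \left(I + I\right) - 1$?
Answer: $0$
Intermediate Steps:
$q{\left(I \right)} = -1 + 2 I$ ($q{\left(I \right)} = 2 I - 1 = -1 + 2 I$)
$\left(q{\left(-2 \right)} - 11\right) 0 = \left(\left(-1 + 2 \left(-2\right)\right) - 11\right) 0 = \left(\left(-1 - 4\right) - 11\right) 0 = \left(-5 - 11\right) 0 = \left(-16\right) 0 = 0$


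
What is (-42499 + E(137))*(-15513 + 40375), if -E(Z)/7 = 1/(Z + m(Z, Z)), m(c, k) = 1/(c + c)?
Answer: -39664135655698/37539 ≈ -1.0566e+9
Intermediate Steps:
m(c, k) = 1/(2*c)
E(Z) = -7/(Z + 1/(2*Z))
(-42499 + E(137))*(-15513 + 40375) = (-42499 - 14*137/(1 + 2*137²))*(-15513 + 40375) = (-42499 - 14*137/(1 + 2*18769))*24862 = (-42499 - 14*137/(1 + 37538))*24862 = (-42499 - 14*137/37539)*24862 = (-42499 - 14*137*1/37539)*24862 = (-42499 - 1918/37539)*24862 = -1595371879/37539*24862 = -39664135655698/37539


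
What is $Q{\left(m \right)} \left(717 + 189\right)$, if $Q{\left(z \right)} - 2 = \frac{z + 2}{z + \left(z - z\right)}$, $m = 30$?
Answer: $\frac{13892}{5} \approx 2778.4$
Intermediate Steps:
$Q{\left(z \right)} = 2 + \frac{2 + z}{z}$ ($Q{\left(z \right)} = 2 + \frac{z + 2}{z + \left(z - z\right)} = 2 + \frac{2 + z}{z + 0} = 2 + \frac{2 + z}{z}$)
$Q{\left(m \right)} \left(717 + 189\right) = \left(3 + \frac{2}{30}\right) \left(717 + 189\right) = \left(3 + 2 \cdot \frac{1}{30}\right) 906 = \left(3 + \frac{1}{15}\right) 906 = \frac{46}{15} \cdot 906 = \frac{13892}{5}$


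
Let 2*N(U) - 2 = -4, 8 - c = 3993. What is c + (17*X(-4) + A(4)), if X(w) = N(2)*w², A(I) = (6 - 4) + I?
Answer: -4251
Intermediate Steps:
c = -3985 (c = 8 - 1*3993 = 8 - 3993 = -3985)
N(U) = -1 (N(U) = 1 + (½)*(-4) = 1 - 2 = -1)
A(I) = 2 + I
X(w) = -w²
c + (17*X(-4) + A(4)) = -3985 + (17*(-1*(-4)²) + (2 + 4)) = -3985 + (17*(-1*16) + 6) = -3985 + (17*(-16) + 6) = -3985 + (-272 + 6) = -3985 - 266 = -4251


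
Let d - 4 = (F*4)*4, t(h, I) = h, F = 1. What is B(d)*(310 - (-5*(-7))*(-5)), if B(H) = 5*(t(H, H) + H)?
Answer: 97000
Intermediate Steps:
d = 20 (d = 4 + (1*4)*4 = 4 + 4*4 = 4 + 16 = 20)
B(H) = 10*H (B(H) = 5*(H + H) = 5*(2*H) = 10*H)
B(d)*(310 - (-5*(-7))*(-5)) = (10*20)*(310 - (-5*(-7))*(-5)) = 200*(310 - 35*(-5)) = 200*(310 - 1*(-175)) = 200*(310 + 175) = 200*485 = 97000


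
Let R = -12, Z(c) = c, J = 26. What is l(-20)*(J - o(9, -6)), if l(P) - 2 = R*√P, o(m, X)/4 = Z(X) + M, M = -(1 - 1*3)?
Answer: 84 - 1008*I*√5 ≈ 84.0 - 2254.0*I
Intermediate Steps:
M = 2 (M = -(1 - 3) = -1*(-2) = 2)
o(m, X) = 8 + 4*X (o(m, X) = 4*(X + 2) = 4*(2 + X) = 8 + 4*X)
l(P) = 2 - 12*√P
l(-20)*(J - o(9, -6)) = (2 - 24*I*√5)*(26 - (8 + 4*(-6))) = (2 - 24*I*√5)*(26 - (8 - 24)) = (2 - 24*I*√5)*(26 - 1*(-16)) = (2 - 24*I*√5)*(26 + 16) = (2 - 24*I*√5)*42 = 84 - 1008*I*√5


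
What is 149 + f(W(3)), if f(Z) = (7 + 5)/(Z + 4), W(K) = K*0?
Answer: 152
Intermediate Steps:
W(K) = 0
f(Z) = 12/(4 + Z)
149 + f(W(3)) = 149 + 12/(4 + 0) = 149 + 12/4 = 149 + 12*(1/4) = 149 + 3 = 152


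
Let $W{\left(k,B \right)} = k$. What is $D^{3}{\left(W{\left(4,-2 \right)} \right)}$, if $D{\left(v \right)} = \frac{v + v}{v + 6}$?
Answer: $\frac{64}{125} \approx 0.512$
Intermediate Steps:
$D{\left(v \right)} = \frac{2 v}{6 + v}$
$D^{3}{\left(W{\left(4,-2 \right)} \right)} = \left(2 \cdot 4 \frac{1}{6 + 4}\right)^{3} = \left(2 \cdot 4 \cdot \frac{1}{10}\right)^{3} = \left(\frac{4}{5}\right)^{3} = \frac{64}{125}$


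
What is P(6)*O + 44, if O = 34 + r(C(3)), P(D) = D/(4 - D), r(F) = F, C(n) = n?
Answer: -67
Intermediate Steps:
O = 37 (O = 34 + 3 = 37)
P(6)*O + 44 = -1*6/(-4 + 6)*37 + 44 = -1*6/2*37 + 44 = -1*6*½*37 + 44 = -3*37 + 44 = -111 + 44 = -67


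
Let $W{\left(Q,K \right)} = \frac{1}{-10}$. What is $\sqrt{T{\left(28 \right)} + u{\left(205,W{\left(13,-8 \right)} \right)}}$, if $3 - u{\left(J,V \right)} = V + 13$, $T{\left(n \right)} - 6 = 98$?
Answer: $\frac{\sqrt{9410}}{10} \approx 9.7005$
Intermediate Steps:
$W{\left(Q,K \right)} = - \frac{1}{10}$
$T{\left(n \right)} = 104$ ($T{\left(n \right)} = 6 + 98 = 104$)
$u{\left(J,V \right)} = -10 - V$ ($u{\left(J,V \right)} = 3 - \left(V + 13\right) = 3 - \left(13 + V\right) = -10 - V$)
$\sqrt{T{\left(28 \right)} + u{\left(205,W{\left(13,-8 \right)} \right)}} = \sqrt{104 - \frac{99}{10}} = \sqrt{\frac{941}{10}} = \frac{\sqrt{9410}}{10}$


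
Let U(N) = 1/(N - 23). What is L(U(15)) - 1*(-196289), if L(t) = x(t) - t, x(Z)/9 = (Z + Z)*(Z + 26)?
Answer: 6279389/32 ≈ 1.9623e+5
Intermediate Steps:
x(Z) = 18*Z*(26 + Z) (x(Z) = 9*((Z + Z)*(Z + 26)) = 9*((2*Z)*(26 + Z)) = 9*(2*Z*(26 + Z)) = 18*Z*(26 + Z))
U(N) = 1/(-23 + N)
L(t) = -t + 18*t*(26 + t) (L(t) = 18*t*(26 + t) - t = -t + 18*t*(26 + t))
L(U(15)) - 1*(-196289) = (467 + 18/(-23 + 15))/(-23 + 15) - 1*(-196289) = (467 + 18/(-8))/(-8) + 196289 = -(467 + 18*(-⅛))/8 + 196289 = -(467 - 9/4)/8 + 196289 = -⅛*1859/4 + 196289 = -1859/32 + 196289 = 6279389/32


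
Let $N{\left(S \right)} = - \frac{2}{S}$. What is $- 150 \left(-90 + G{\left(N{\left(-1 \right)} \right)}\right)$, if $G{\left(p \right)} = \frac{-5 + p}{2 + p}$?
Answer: $\frac{27225}{2} \approx 13613.0$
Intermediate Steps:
$G{\left(p \right)} = \frac{-5 + p}{2 + p}$
$- 150 \left(-90 + G{\left(N{\left(-1 \right)} \right)}\right) = - 150 \left(-90 + \frac{-5 - \frac{2}{-1}}{2 - \frac{2}{-1}}\right) = - 150 \left(-90 + \frac{-5 - -2}{2 - -2}\right) = - 150 \left(-90 + \frac{-5 + 2}{2 + 2}\right) = - 150 \left(-90 + \frac{1}{4} \left(-3\right)\right) = - 150 \left(-90 - \frac{3}{4}\right) = \left(-150\right) \left(- \frac{363}{4}\right) = \frac{27225}{2}$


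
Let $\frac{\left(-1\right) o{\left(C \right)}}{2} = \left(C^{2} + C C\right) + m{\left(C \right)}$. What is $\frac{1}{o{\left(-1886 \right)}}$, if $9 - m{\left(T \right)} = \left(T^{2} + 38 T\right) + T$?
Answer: $- \frac{1}{7261118} \approx -1.3772 \cdot 10^{-7}$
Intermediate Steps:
$m{\left(T \right)} = 9 - T^{2} - 39 T$ ($m{\left(T \right)} = 9 - \left(\left(T^{2} + 38 T\right) + T\right) = 9 - \left(T^{2} + 39 T\right) = 9 - T^{2} - 39 T$)
$o{\left(C \right)} = -18 - 2 C^{2} + 78 C$ ($o{\left(C \right)} = - 2 \left(\left(C^{2} + C C\right) - \left(-9 + C^{2} + 39 C\right)\right) = - 2 \left(\left(C^{2} + C^{2}\right) - \left(-9 + C^{2} + 39 C\right)\right) = - 2 \left(2 C^{2} - \left(-9 + C^{2} + 39 C\right)\right) = - 2 \left(9 + C^{2} - 39 C\right) = -18 - 2 C^{2} + 78 C$)
$\frac{1}{o{\left(-1886 \right)}} = \frac{1}{-18 - 2 \left(-1886\right)^{2} + 78 \left(-1886\right)} = \frac{1}{-18 - 7113992 - 147108} = \frac{1}{-7261118} = - \frac{1}{7261118}$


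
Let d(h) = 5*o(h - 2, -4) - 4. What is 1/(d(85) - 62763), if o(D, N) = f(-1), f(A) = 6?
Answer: -1/62737 ≈ -1.5940e-5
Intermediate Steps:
o(D, N) = 6
d(h) = 26 (d(h) = 5*6 - 4 = 30 - 4 = 26)
1/(d(85) - 62763) = 1/(26 - 62763) = 1/(-62737) = -1/62737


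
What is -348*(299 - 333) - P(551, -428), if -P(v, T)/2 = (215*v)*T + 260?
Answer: -101393688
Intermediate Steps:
P(v, T) = -520 - 430*T*v (P(v, T) = -2*((215*v)*T + 260) = -2*(215*T*v + 260) = -2*(260 + 215*T*v) = -520 - 430*T*v)
-348*(299 - 333) - P(551, -428) = -348*(299 - 333) - (-520 - 430*(-428)*551) = -348*(-34) - (-520 + 101406040) = 11832 - 1*101405520 = 11832 - 101405520 = -101393688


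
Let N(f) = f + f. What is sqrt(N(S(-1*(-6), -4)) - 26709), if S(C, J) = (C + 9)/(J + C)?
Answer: 3*I*sqrt(2966) ≈ 163.38*I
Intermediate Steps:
S(C, J) = (9 + C)/(C + J)
N(f) = 2*f
sqrt(N(S(-1*(-6), -4)) - 26709) = sqrt(2*((9 - 1*(-6))/(-1*(-6) - 4)) - 26709) = sqrt(2*((9 + 6)/(6 - 4)) - 26709) = sqrt(2*(15/2) - 26709) = sqrt(15 - 26709) = sqrt(-26694) = 3*I*sqrt(2966)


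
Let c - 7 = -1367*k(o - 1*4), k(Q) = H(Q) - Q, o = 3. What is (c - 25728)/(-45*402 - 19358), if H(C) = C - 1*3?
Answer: 5405/9362 ≈ 0.57733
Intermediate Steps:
H(C) = -3 + C (H(C) = C - 3 = -3 + C)
k(Q) = -3 (k(Q) = (-3 + Q) - Q = -3)
c = 4108 (c = 7 - 1367*(-3) = 7 + 4101 = 4108)
(c - 25728)/(-45*402 - 19358) = (4108 - 25728)/(-45*402 - 19358) = -21620/(-18090 - 19358) = -21620/(-37448) = -21620*(-1/37448) = 5405/9362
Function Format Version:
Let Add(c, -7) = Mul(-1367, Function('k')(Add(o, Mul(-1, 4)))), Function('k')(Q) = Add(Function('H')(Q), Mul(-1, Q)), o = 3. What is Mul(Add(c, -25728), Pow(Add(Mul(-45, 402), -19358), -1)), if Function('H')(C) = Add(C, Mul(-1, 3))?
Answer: Rational(5405, 9362) ≈ 0.57733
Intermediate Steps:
Function('H')(C) = Add(-3, C) (Function('H')(C) = Add(C, -3) = Add(-3, C))
Function('k')(Q) = -3 (Function('k')(Q) = Add(Add(-3, Q), Mul(-1, Q)) = -3)
c = 4108 (c = Add(7, Mul(-1367, -3)) = Add(7, 4101) = 4108)
Mul(Add(c, -25728), Pow(Add(Mul(-45, 402), -19358), -1)) = Mul(Add(4108, -25728), Pow(Add(Mul(-45, 402), -19358), -1)) = Mul(-21620, Pow(Add(-18090, -19358), -1)) = Mul(-21620, Pow(-37448, -1)) = Mul(-21620, Rational(-1, 37448)) = Rational(5405, 9362)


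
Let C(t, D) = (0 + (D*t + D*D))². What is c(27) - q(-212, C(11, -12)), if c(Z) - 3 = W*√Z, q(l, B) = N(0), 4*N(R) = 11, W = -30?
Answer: ¼ - 90*√3 ≈ -155.63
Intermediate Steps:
N(R) = 11/4 (N(R) = (¼)*11 = 11/4)
C(t, D) = (D² + D*t)² (C(t, D) = (0 + (D*t + D²))² = (0 + (D² + D*t))² = (D² + D*t)²)
q(l, B) = 11/4
c(Z) = 3 - 30*√Z
c(27) - q(-212, C(11, -12)) = (3 - 90*√3) - 1*11/4 = (3 - 90*√3) - 11/4 = ¼ - 90*√3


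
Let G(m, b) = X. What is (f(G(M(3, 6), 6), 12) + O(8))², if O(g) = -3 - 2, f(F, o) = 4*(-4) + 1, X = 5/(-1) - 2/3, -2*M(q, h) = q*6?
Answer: 400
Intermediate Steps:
M(q, h) = -3*q (M(q, h) = -q*6/2 = -3*q)
X = -17/3 (X = 5*(-1) - 2*⅓ = -5 - ⅔ = -17/3 ≈ -5.6667)
G(m, b) = -17/3
f(F, o) = -15 (f(F, o) = -16 + 1 = -15)
O(g) = -5
(f(G(M(3, 6), 6), 12) + O(8))² = (-15 - 5)² = (-20)² = 400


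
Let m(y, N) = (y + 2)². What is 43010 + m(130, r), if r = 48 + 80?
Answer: 60434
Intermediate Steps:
r = 128
m(y, N) = (2 + y)²
43010 + m(130, r) = 43010 + (2 + 130)² = 43010 + 132² = 43010 + 17424 = 60434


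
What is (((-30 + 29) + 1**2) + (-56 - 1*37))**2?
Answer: 8649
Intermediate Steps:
(((-30 + 29) + 1**2) + (-56 - 1*37))**2 = ((-1 + 1) + (-56 - 37))**2 = (0 - 93)**2 = (-93)**2 = 8649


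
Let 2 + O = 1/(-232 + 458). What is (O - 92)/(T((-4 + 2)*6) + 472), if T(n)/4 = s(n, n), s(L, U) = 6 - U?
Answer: -21243/122944 ≈ -0.17279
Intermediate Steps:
T(n) = 24 - 4*n (T(n) = 4*(6 - n) = 24 - 4*n)
O = -451/226 (O = -2 + 1/(-232 + 458) = -2 + 1/226 = -451/226 ≈ -1.9956)
(O - 92)/(T((-4 + 2)*6) + 472) = (-451/226 - 92)/((24 - 4*(-4 + 2)*6) + 472) = -21243/(226*((24 - (-8)*6) + 472)) = -21243/(226*((24 - 4*(-12)) + 472)) = -21243/(226*((24 + 48) + 472)) = -21243/(226*(72 + 472)) = -21243/226/544 = -21243/226*1/544 = -21243/122944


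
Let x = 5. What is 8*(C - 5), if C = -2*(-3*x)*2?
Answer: 440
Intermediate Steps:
C = 60 (C = -2*(-3*5)*2 = -(-30)*2 = -2*(-30) = 60)
8*(C - 5) = 8*(60 - 5) = 8*55 = 440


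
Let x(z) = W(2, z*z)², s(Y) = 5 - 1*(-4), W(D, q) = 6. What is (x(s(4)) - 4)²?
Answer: 1024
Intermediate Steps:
s(Y) = 9 (s(Y) = 5 + 4 = 9)
x(z) = 36 (x(z) = 6² = 36)
(x(s(4)) - 4)² = (36 - 4)² = 32² = 1024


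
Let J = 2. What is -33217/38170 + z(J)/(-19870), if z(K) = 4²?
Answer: -66063251/75843790 ≈ -0.87104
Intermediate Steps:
z(K) = 16
-33217/38170 + z(J)/(-19870) = -33217/38170 + 16/(-19870) = -33217*1/38170 + 16*(-1/19870) = -33217/38170 - 8/9935 = -66063251/75843790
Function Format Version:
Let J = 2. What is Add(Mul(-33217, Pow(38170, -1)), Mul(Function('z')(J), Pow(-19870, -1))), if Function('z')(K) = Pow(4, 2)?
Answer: Rational(-66063251, 75843790) ≈ -0.87104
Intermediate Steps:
Function('z')(K) = 16
Add(Mul(-33217, Pow(38170, -1)), Mul(Function('z')(J), Pow(-19870, -1))) = Add(Mul(-33217, Pow(38170, -1)), Mul(16, Pow(-19870, -1))) = Add(Mul(-33217, Rational(1, 38170)), Mul(16, Rational(-1, 19870))) = Add(Rational(-33217, 38170), Rational(-8, 9935)) = Rational(-66063251, 75843790)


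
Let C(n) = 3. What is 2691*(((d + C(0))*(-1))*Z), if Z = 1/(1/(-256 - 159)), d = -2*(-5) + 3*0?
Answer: 14517945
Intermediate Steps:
d = 10 (d = 10 + 0 = 10)
Z = -415 (Z = 1/(1/(-415)) = 1/(-1/415) = -415)
2691*(((d + C(0))*(-1))*Z) = 2691*(((10 + 3)*(-1))*(-415)) = 2691*((13*(-1))*(-415)) = 2691*(-13*(-415)) = 2691*5395 = 14517945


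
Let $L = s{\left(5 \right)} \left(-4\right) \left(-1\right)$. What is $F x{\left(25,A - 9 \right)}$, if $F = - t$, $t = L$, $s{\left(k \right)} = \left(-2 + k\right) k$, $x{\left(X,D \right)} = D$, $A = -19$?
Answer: $1680$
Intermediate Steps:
$s{\left(k \right)} = k \left(-2 + k\right)$
$L = 60$ ($L = 5 \left(-2 + 5\right) \left(-4\right) \left(-1\right) = 5 \cdot 3 \left(-4\right) \left(-1\right) = 15 \left(-4\right) \left(-1\right) = \left(-60\right) \left(-1\right) = 60$)
$t = 60$
$F = -60$ ($F = \left(-1\right) 60 = -60$)
$F x{\left(25,A - 9 \right)} = - 60 \left(-19 - 9\right) = \left(-60\right) \left(-28\right) = 1680$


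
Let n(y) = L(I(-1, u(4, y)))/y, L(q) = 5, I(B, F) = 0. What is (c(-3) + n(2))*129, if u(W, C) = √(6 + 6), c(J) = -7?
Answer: -1161/2 ≈ -580.50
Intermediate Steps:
u(W, C) = 2*√3 (u(W, C) = √12 = 2*√3)
n(y) = 5/y
(c(-3) + n(2))*129 = (-7 + 5/2)*129 = -9/2*129 = -1161/2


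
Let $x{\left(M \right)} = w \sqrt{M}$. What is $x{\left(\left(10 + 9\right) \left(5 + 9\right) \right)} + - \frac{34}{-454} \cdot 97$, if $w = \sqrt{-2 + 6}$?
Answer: $\frac{1649}{227} + 2 \sqrt{266} \approx 39.883$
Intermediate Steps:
$w = 2$ ($w = \sqrt{4} = 2$)
$x{\left(M \right)} = 2 \sqrt{M}$
$x{\left(\left(10 + 9\right) \left(5 + 9\right) \right)} + - \frac{34}{-454} \cdot 97 = 2 \sqrt{\left(10 + 9\right) \left(5 + 9\right)} + - \frac{34}{-454} \cdot 97 = 2 \sqrt{19 \cdot 14} + \left(-34\right) \left(- \frac{1}{454}\right) 97 = 2 \sqrt{266} + \frac{17}{227} \cdot 97 = 2 \sqrt{266} + \frac{1649}{227} = \frac{1649}{227} + 2 \sqrt{266}$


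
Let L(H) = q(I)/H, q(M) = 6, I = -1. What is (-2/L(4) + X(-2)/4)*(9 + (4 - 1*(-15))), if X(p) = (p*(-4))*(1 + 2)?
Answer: 392/3 ≈ 130.67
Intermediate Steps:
X(p) = -12*p (X(p) = -4*p*3 = -12*p)
L(H) = 6/H
(-2/L(4) + X(-2)/4)*(9 + (4 - 1*(-15))) = (-2/(6/4) - 12*(-2)/4)*(9 + (4 - 1*(-15))) = (-2/(6*(1/4)) + 24*(1/4))*(9 + (4 + 15)) = (-2/3/2 + 6)*(9 + 19) = (-2*2/3 + 6)*28 = (-4/3 + 6)*28 = (14/3)*28 = 392/3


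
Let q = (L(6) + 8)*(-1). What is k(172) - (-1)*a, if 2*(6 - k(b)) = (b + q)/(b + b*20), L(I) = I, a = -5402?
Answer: -19490431/3612 ≈ -5396.0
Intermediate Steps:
q = -14 (q = (6 + 8)*(-1) = 14*(-1) = -14)
k(b) = 6 - (-14 + b)/(42*b) (k(b) = 6 - (b - 14)/(2*(b + b*20)) = 6 - (-14 + b)/(2*(b + 20*b)) = 6 - (-14 + b)/(2*(21*b)) = 6 - (-14 + b)*1/(21*b)/2 = 6 - (-14 + b)/(42*b))
k(172) - (-1)*a = (1/42)*(14 + 251*172)/172 - (-1)*(-5402) = (1/42)*(1/172)*(14 + 43172) - 1*5402 = (1/42)*(1/172)*43186 - 5402 = 21593/3612 - 5402 = -19490431/3612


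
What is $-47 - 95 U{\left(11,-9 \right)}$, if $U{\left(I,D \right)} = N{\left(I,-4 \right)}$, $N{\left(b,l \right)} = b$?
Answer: $-1092$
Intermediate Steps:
$U{\left(I,D \right)} = I$
$-47 - 95 U{\left(11,-9 \right)} = -47 - 1045 = -1092$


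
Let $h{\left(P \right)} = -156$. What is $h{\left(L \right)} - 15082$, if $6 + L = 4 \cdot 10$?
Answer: $-15238$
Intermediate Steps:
$L = 34$ ($L = -6 + 4 \cdot 10 = -6 + 40 = 34$)
$h{\left(L \right)} - 15082 = -156 - 15082 = -15238$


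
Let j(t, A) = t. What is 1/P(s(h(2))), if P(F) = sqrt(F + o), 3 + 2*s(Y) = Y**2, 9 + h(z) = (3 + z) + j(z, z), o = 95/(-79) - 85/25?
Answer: -I*sqrt(2560390)/3241 ≈ -0.49371*I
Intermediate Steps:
o = -1818/395 (o = 95*(-1/79) - 85*1/25 = -95/79 - 17/5 = -1818/395 ≈ -4.6025)
h(z) = -6 + 2*z (h(z) = -9 + ((3 + z) + z) = -9 + (3 + 2*z) = -6 + 2*z)
s(Y) = -3/2 + Y**2/2
P(F) = sqrt(-1818/395 + F) (P(F) = sqrt(F - 1818/395) = sqrt(-1818/395 + F))
1/P(s(h(2))) = 1/(sqrt(-718110 + 156025*(-3/2 + (-6 + 2*2)**2/2))/395) = 1/(sqrt(-718110 + 156025*(-3/2 + (-6 + 4)**2/2))/395) = 1/(sqrt(-718110 + 156025*(-3/2 + (1/2)*(-2)**2))/395) = 1/(sqrt(-718110 + 156025*(-3/2 + (1/2)*4))/395) = 1/(sqrt(-718110 + 156025*(-3/2 + 2))/395) = 1/(sqrt(-718110 + 156025*(1/2))/395) = 1/(sqrt(-718110 + 156025/2)/395) = 1/(sqrt(-1280195/2)/395) = 1/((I*sqrt(2560390)/2)/395) = 1/(I*sqrt(2560390)/790) = -I*sqrt(2560390)/3241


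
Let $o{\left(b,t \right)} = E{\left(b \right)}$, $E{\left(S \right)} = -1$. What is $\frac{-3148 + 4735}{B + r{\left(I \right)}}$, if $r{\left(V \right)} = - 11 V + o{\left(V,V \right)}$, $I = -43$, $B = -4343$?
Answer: $- \frac{1587}{3871} \approx -0.40997$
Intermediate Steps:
$o{\left(b,t \right)} = -1$
$r{\left(V \right)} = -1 - 11 V$ ($r{\left(V \right)} = - 11 V - 1 = -1 - 11 V$)
$\frac{-3148 + 4735}{B + r{\left(I \right)}} = \frac{-3148 + 4735}{-4343 - -472} = \frac{1587}{-4343 + \left(-1 + 473\right)} = \frac{1587}{-4343 + 472} = \frac{1587}{-3871} = 1587 \left(- \frac{1}{3871}\right) = - \frac{1587}{3871}$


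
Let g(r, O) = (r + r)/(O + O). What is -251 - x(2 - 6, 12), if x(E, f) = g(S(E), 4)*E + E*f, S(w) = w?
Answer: -207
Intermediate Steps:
g(r, O) = r/O (g(r, O) = (2*r)/((2*O)) = (2*r)*(1/(2*O)) = r/O)
x(E, f) = E**2/4 + E*f (x(E, f) = (E/4)*E + E*f = E**2/4 + E*f)
-251 - x(2 - 6, 12) = -251 - (2 - 6)*((2 - 6) + 4*12)/4 = -251 - (-4)*(-4 + 48)/4 = -251 - (-4)*44/4 = -251 - 1*(-44) = -251 + 44 = -207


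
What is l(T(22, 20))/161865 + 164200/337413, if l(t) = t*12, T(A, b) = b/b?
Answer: 2953586884/6068372805 ≈ 0.48672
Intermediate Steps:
T(A, b) = 1
l(t) = 12*t
l(T(22, 20))/161865 + 164200/337413 = (12*1)/161865 + 164200/337413 = 12*(1/161865) + 164200*(1/337413) = 4/53955 + 164200/337413 = 2953586884/6068372805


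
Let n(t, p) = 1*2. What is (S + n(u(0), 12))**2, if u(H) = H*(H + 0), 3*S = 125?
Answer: 17161/9 ≈ 1906.8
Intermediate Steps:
S = 125/3 (S = (1/3)*125 = 125/3 ≈ 41.667)
u(H) = H**2 (u(H) = H*H = H**2)
n(t, p) = 2
(S + n(u(0), 12))**2 = (125/3 + 2)**2 = (131/3)**2 = 17161/9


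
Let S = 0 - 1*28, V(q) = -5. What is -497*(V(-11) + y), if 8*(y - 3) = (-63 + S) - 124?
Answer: 114807/8 ≈ 14351.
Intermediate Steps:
S = -28 (S = 0 - 28 = -28)
y = -191/8 (y = 3 + ((-63 - 28) - 124)/8 = 3 + (-91 - 124)/8 = 3 + (1/8)*(-215) = 3 - 215/8 = -191/8 ≈ -23.875)
-497*(V(-11) + y) = -497*(-5 - 191/8) = -497*(-231/8) = 114807/8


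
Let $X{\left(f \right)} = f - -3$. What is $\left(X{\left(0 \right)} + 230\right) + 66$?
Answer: $299$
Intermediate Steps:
$X{\left(f \right)} = 3 + f$ ($X{\left(f \right)} = f + 3 = 3 + f$)
$\left(X{\left(0 \right)} + 230\right) + 66 = \left(\left(3 + 0\right) + 230\right) + 66 = \left(3 + 230\right) + 66 = 233 + 66 = 299$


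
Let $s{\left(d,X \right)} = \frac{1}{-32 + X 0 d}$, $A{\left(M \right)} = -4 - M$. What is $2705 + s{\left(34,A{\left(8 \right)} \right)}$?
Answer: $\frac{86559}{32} \approx 2705.0$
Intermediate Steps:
$s{\left(d,X \right)} = - \frac{1}{32}$ ($s{\left(d,X \right)} = \frac{1}{-32 + 0 d} = \frac{1}{-32 + 0} = \frac{1}{-32} = - \frac{1}{32}$)
$2705 + s{\left(34,A{\left(8 \right)} \right)} = 2705 - \frac{1}{32} = \frac{86559}{32}$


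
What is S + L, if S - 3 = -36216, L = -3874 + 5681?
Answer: -34406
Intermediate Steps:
L = 1807
S = -36213 (S = 3 - 36216 = -36213)
S + L = -36213 + 1807 = -34406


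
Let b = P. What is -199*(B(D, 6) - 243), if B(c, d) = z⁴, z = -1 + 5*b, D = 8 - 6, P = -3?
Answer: -12993307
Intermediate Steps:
D = 2
b = -3
z = -16 (z = -1 + 5*(-3) = -1 - 15 = -16)
B(c, d) = 65536 (B(c, d) = (-16)⁴ = 65536)
-199*(B(D, 6) - 243) = -199*(65536 - 243) = -199*65293 = -12993307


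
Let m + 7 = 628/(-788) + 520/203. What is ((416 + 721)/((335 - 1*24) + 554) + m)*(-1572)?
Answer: 213215945316/34592215 ≈ 6163.7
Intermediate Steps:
m = -209368/39991 (m = -7 + (628/(-788) + 520/203) = -7 + (628*(-1/788) + 520*(1/203)) = -7 + (-157/197 + 520/203) = -7 + 70569/39991 = -209368/39991 ≈ -5.2354)
((416 + 721)/((335 - 1*24) + 554) + m)*(-1572) = ((416 + 721)/((335 - 1*24) + 554) - 209368/39991)*(-1572) = (1137/((335 - 24) + 554) - 209368/39991)*(-1572) = (1137/(311 + 554) - 209368/39991)*(-1572) = (1137/865 - 209368/39991)*(-1572) = -135633553/34592215*(-1572) = 213215945316/34592215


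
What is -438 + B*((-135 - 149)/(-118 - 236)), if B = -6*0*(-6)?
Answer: -438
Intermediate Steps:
B = 0 (B = 0*(-6) = 0)
-438 + B*((-135 - 149)/(-118 - 236)) = -438 + 0*((-135 - 149)/(-118 - 236)) = -438 + 0*(-284/(-354)) = -438 + 0*(-284*(-1/354)) = -438 + 0*(142/177) = -438 + 0 = -438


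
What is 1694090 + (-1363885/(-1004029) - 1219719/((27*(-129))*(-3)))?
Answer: 5923885186157468/3497033007 ≈ 1.6940e+6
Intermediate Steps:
1694090 + (-1363885/(-1004029) - 1219719/((27*(-129))*(-3))) = 1694090 + (-1363885*(-1/1004029) - 1219719/((-3483*(-3)))) = 1694090 + (1363885/1004029 - 1219719/10449) = 1694090 + (1363885/1004029 - 1219719*1/10449) = 1694090 + (1363885/1004029 - 406573/3483) = 1694090 - 403460671162/3497033007 = 5923885186157468/3497033007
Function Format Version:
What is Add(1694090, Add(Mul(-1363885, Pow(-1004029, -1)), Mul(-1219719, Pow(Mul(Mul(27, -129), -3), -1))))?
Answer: Rational(5923885186157468, 3497033007) ≈ 1.6940e+6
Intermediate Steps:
Add(1694090, Add(Mul(-1363885, Pow(-1004029, -1)), Mul(-1219719, Pow(Mul(Mul(27, -129), -3), -1)))) = Add(1694090, Add(Mul(-1363885, Rational(-1, 1004029)), Mul(-1219719, Pow(Mul(-3483, -3), -1)))) = Add(1694090, Add(Rational(1363885, 1004029), Mul(-1219719, Pow(10449, -1)))) = Add(1694090, Add(Rational(1363885, 1004029), Mul(-1219719, Rational(1, 10449)))) = Add(1694090, Add(Rational(1363885, 1004029), Rational(-406573, 3483))) = Add(1694090, Rational(-403460671162, 3497033007)) = Rational(5923885186157468, 3497033007)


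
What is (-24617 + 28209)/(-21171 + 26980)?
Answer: 3592/5809 ≈ 0.61835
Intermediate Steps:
(-24617 + 28209)/(-21171 + 26980) = 3592/5809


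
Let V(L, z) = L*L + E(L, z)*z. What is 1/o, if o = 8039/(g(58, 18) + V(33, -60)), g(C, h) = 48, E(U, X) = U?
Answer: -843/8039 ≈ -0.10486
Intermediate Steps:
V(L, z) = L² + L*z (V(L, z) = L*L + L*z = L² + L*z)
o = -8039/843 (o = 8039/(48 + 33*(33 - 60)) = 8039/(48 + 33*(-27)) = 8039/(48 - 891) = 8039/(-843) = 8039*(-1/843) = -8039/843 ≈ -9.5362)
1/o = 1/(-8039/843) = -843/8039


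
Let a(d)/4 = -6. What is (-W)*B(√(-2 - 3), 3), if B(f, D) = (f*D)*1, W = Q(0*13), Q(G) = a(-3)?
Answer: 72*I*√5 ≈ 161.0*I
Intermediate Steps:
a(d) = -24 (a(d) = 4*(-6) = -24)
Q(G) = -24
W = -24
B(f, D) = D*f (B(f, D) = (D*f)*1 = D*f)
(-W)*B(√(-2 - 3), 3) = (-1*(-24))*(3*√(-2 - 3)) = 24*(3*√(-5)) = 24*(3*(I*√5)) = 24*(3*I*√5) = 72*I*√5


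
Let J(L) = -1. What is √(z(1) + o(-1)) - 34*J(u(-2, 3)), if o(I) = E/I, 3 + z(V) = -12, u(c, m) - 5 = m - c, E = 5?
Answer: 34 + 2*I*√5 ≈ 34.0 + 4.4721*I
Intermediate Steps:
u(c, m) = 5 + m - c (u(c, m) = 5 + (m - c) = 5 + m - c)
z(V) = -15 (z(V) = -3 - 12 = -15)
o(I) = 5/I
√(z(1) + o(-1)) - 34*J(u(-2, 3)) = √(-15 + 5/(-1)) - 34*(-1) = √(-15 + 5*(-1)) + 34 = √(-15 - 5) + 34 = √(-20) + 34 = 2*I*√5 + 34 = 34 + 2*I*√5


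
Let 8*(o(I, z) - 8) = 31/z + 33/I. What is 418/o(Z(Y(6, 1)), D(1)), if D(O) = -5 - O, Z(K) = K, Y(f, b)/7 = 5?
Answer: 702240/12553 ≈ 55.942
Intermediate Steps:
Y(f, b) = 35 (Y(f, b) = 7*5 = 35)
o(I, z) = 8 + 31/(8*z) + 33/(8*I) (o(I, z) = 8 + (31/z + 33/I)/8 = 8 + (31/(8*z) + 33/(8*I)) = 8 + 31/(8*z) + 33/(8*I))
418/o(Z(Y(6, 1)), D(1)) = 418/(8 + 31/(8*(-5 - 1*1)) + (33/8)/35) = 418/(8 + 31/(8*(-5 - 1)) + (33/8)*(1/35)) = 418/(8 + (31/8)/(-6) + 33/280) = 418/(8 + (31/8)*(-⅙) + 33/280) = 418/(8 - 31/48 + 33/280) = 418/(12553/1680) = 418*(1680/12553) = 702240/12553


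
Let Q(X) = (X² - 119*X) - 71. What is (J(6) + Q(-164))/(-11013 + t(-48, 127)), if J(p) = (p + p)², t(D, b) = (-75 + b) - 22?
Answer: -15495/3661 ≈ -4.2325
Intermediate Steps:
t(D, b) = -97 + b
J(p) = 4*p² (J(p) = (2*p)² = 4*p²)
Q(X) = -71 + X² - 119*X
(J(6) + Q(-164))/(-11013 + t(-48, 127)) = (4*6² + (-71 + (-164)² - 119*(-164)))/(-11013 + (-97 + 127)) = (4*36 + (-71 + 26896 + 19516))/(-11013 + 30) = (144 + 46341)/(-10983) = 46485*(-1/10983) = -15495/3661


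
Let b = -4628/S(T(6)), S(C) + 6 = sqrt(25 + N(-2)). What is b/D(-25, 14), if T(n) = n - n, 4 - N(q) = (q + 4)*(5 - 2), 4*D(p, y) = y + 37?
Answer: 2848/17 + 1424*sqrt(23)/51 ≈ 301.44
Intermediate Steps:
D(p, y) = 37/4 + y/4 (D(p, y) = (y + 37)/4 = (37 + y)/4 = 37/4 + y/4)
N(q) = -8 - 3*q (N(q) = 4 - (q + 4)*(5 - 2) = 4 - (4 + q)*3 = 4 - (12 + 3*q) = 4 + (-12 - 3*q) = -8 - 3*q)
T(n) = 0
S(C) = -6 + sqrt(23) (S(C) = -6 + sqrt(25 + (-8 - 3*(-2))) = -6 + sqrt(25 + (-8 + 6)) = -6 + sqrt(25 - 2) = -6 + sqrt(23))
b = -4628/(-6 + sqrt(23)) ≈ 3843.3
b/D(-25, 14) = (2136 + 356*sqrt(23))/(37/4 + (1/4)*14) = (2136 + 356*sqrt(23))/(37/4 + 7/2) = (2136 + 356*sqrt(23))/(51/4) = (2136 + 356*sqrt(23))*(4/51) = 2848/17 + 1424*sqrt(23)/51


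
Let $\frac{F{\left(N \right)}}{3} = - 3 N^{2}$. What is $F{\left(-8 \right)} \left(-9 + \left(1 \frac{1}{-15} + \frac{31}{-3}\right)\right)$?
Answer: $\frac{55872}{5} \approx 11174.0$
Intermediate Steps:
$F{\left(N \right)} = - 9 N^{2}$ ($F{\left(N \right)} = 3 \left(- 3 N^{2}\right) = - 9 N^{2}$)
$F{\left(-8 \right)} \left(-9 + \left(1 \frac{1}{-15} + \frac{31}{-3}\right)\right) = - 9 \left(-8\right)^{2} \left(-9 + \left(1 \frac{1}{-15} + \frac{31}{-3}\right)\right) = \left(-9\right) 64 \left(-9 + \left(1 \left(- \frac{1}{15}\right) + 31 \left(- \frac{1}{3}\right)\right)\right) = - 576 \left(-9 - \frac{52}{5}\right) = \left(-576\right) \left(- \frac{97}{5}\right) = \frac{55872}{5}$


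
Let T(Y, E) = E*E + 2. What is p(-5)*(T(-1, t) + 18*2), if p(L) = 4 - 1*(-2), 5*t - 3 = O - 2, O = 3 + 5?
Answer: 6186/25 ≈ 247.44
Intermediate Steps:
O = 8
t = 9/5 (t = 3/5 + (8 - 2)/5 = 3/5 + (1/5)*6 = 3/5 + 6/5 = 9/5 ≈ 1.8000)
p(L) = 6 (p(L) = 4 + 2 = 6)
T(Y, E) = 2 + E**2 (T(Y, E) = E**2 + 2 = 2 + E**2)
p(-5)*(T(-1, t) + 18*2) = 6*((2 + (9/5)**2) + 18*2) = 6*((2 + 81/25) + 36) = 6*(131/25 + 36) = 6*(1031/25) = 6186/25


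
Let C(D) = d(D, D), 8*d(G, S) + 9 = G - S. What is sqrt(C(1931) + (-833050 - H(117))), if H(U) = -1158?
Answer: I*sqrt(13310290)/4 ≈ 912.08*I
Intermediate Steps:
d(G, S) = -9/8 - S/8 + G/8 (d(G, S) = -9/8 + (G - S)/8 = -9/8 + (-S/8 + G/8) = -9/8 - S/8 + G/8)
C(D) = -9/8 (C(D) = -9/8 - D/8 + D/8 = -9/8)
sqrt(C(1931) + (-833050 - H(117))) = sqrt(-9/8 + (-833050 - 1*(-1158))) = sqrt(-9/8 + (-833050 + 1158)) = sqrt(-9/8 - 831892) = sqrt(-6655145/8) = I*sqrt(13310290)/4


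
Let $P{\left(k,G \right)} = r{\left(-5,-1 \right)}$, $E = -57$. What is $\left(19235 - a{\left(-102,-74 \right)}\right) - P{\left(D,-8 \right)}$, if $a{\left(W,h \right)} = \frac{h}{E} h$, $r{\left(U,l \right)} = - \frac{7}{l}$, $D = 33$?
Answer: $\frac{1101472}{57} \approx 19324.0$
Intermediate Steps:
$P{\left(k,G \right)} = 7$ ($P{\left(k,G \right)} = - \frac{7}{-1} = \left(-7\right) \left(-1\right) = 7$)
$a{\left(W,h \right)} = - \frac{h^{2}}{57}$ ($a{\left(W,h \right)} = \frac{h}{-57} h = h \left(- \frac{1}{57}\right) h = - \frac{h}{57} h = - \frac{h^{2}}{57}$)
$\left(19235 - a{\left(-102,-74 \right)}\right) - P{\left(D,-8 \right)} = \left(19235 - - \frac{\left(-74\right)^{2}}{57}\right) - 7 = \left(19235 - \left(- \frac{1}{57}\right) 5476\right) - 7 = \left(19235 - - \frac{5476}{57}\right) - 7 = \left(19235 + \frac{5476}{57}\right) - 7 = \frac{1101871}{57} - 7 = \frac{1101472}{57}$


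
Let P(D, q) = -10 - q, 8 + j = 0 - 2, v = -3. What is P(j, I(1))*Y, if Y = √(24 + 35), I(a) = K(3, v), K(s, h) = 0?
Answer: -10*√59 ≈ -76.811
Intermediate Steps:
I(a) = 0
j = -10 (j = -8 + (0 - 2) = -8 - 2 = -10)
Y = √59 ≈ 7.6811
P(j, I(1))*Y = (-10 - 1*0)*√59 = (-10 + 0)*√59 = -10*√59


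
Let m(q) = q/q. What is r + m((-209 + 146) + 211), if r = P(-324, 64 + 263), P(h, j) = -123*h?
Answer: 39853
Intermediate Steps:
m(q) = 1
r = 39852 (r = -123*(-324) = 39852)
r + m((-209 + 146) + 211) = 39852 + 1 = 39853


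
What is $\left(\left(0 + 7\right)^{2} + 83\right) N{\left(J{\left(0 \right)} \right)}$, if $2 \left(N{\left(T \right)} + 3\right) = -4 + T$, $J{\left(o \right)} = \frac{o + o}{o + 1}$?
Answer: $-660$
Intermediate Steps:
$J{\left(o \right)} = \frac{2 o}{1 + o}$
$N{\left(T \right)} = -5 + \frac{T}{2}$ ($N{\left(T \right)} = -3 + \frac{-4 + T}{2} = -3 + \left(-2 + \frac{T}{2}\right) = -5 + \frac{T}{2}$)
$\left(\left(0 + 7\right)^{2} + 83\right) N{\left(J{\left(0 \right)} \right)} = \left(\left(0 + 7\right)^{2} + 83\right) \left(-5 + \frac{2 \cdot 0 \frac{1}{1 + 0}}{2}\right) = \left(7^{2} + 83\right) \left(-5 + \frac{2 \cdot 0 \cdot 1^{-1}}{2}\right) = \left(49 + 83\right) \left(-5 + \frac{2 \cdot 0 \cdot 1}{2}\right) = 132 \left(-5 + \frac{1}{2} \cdot 0\right) = 132 \left(-5 + 0\right) = 132 \left(-5\right) = -660$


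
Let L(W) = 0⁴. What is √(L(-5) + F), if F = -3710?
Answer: I*√3710 ≈ 60.91*I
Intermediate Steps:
L(W) = 0
√(L(-5) + F) = √(0 - 3710) = √(-3710) = I*√3710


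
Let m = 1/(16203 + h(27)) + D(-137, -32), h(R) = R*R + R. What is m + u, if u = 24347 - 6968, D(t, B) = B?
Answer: 294187774/16959 ≈ 17347.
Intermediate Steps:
h(R) = R + R² (h(R) = R² + R = R + R²)
u = 17379
m = -542687/16959 (m = 1/(16203 + 27*(1 + 27)) - 32 = 1/(16203 + 27*28) - 32 = 1/(16203 + 756) - 32 = 1/16959 - 32 = -542687/16959 ≈ -32.000)
m + u = -542687/16959 + 17379 = 294187774/16959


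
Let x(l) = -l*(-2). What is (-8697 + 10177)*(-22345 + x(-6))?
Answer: -33088360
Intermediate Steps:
x(l) = 2*l (x(l) = -(-2)*l = 2*l)
(-8697 + 10177)*(-22345 + x(-6)) = (-8697 + 10177)*(-22345 + 2*(-6)) = 1480*(-22345 - 12) = 1480*(-22357) = -33088360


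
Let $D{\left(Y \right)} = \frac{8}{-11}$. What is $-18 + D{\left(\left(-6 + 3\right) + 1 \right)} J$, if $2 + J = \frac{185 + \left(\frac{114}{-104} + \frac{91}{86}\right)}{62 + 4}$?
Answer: $- \frac{3770929}{202917} \approx -18.584$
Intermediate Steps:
$D{\left(Y \right)} = - \frac{8}{11}$ ($D{\left(Y \right)} = 8 \left(- \frac{1}{11}\right) = - \frac{8}{11}$)
$J = \frac{118423}{147576}$ ($J = -2 + \frac{185 + \left(\frac{114}{-104} + \frac{91}{86}\right)}{62 + 4} = -2 + \frac{185 + \left(114 \left(- \frac{1}{104}\right) + 91 \cdot \frac{1}{86}\right)}{66} = -2 + \left(185 + \left(- \frac{57}{52} + \frac{91}{86}\right)\right) \frac{1}{66} = -2 + \left(185 - \frac{85}{2236}\right) \frac{1}{66} = -2 + \frac{413575}{2236} \cdot \frac{1}{66} = -2 + \frac{413575}{147576} = \frac{118423}{147576} \approx 0.80245$)
$-18 + D{\left(\left(-6 + 3\right) + 1 \right)} J = -18 - \frac{118423}{202917} = - \frac{3770929}{202917}$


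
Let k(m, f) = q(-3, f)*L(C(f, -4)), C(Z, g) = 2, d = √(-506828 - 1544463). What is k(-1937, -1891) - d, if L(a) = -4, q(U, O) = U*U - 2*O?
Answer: -15164 - I*√2051291 ≈ -15164.0 - 1432.2*I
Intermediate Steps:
d = I*√2051291 (d = √(-2051291) = I*√2051291 ≈ 1432.2*I)
q(U, O) = U² - 2*O
k(m, f) = -36 + 8*f (k(m, f) = ((-3)² - 2*f)*(-4) = (9 - 2*f)*(-4) = -36 + 8*f)
k(-1937, -1891) - d = (-36 + 8*(-1891)) - I*√2051291 = (-36 - 15128) - I*√2051291 = -15164 - I*√2051291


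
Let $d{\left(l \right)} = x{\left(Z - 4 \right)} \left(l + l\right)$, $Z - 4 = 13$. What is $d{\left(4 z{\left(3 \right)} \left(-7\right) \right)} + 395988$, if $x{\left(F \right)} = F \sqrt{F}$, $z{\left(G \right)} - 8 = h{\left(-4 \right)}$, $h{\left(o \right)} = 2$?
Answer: $395988 - 7280 \sqrt{13} \approx 3.6974 \cdot 10^{5}$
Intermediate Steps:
$Z = 17$ ($Z = 4 + 13 = 17$)
$z{\left(G \right)} = 10$ ($z{\left(G \right)} = 8 + 2 = 10$)
$x{\left(F \right)} = F^{\frac{3}{2}}$
$d{\left(l \right)} = 26 l \sqrt{13}$ ($d{\left(l \right)} = \left(17 - 4\right)^{\frac{3}{2}} \left(l + l\right) = 13^{\frac{3}{2}} \cdot 2 l = 13 \sqrt{13} \cdot 2 l = 26 l \sqrt{13}$)
$d{\left(4 z{\left(3 \right)} \left(-7\right) \right)} + 395988 = 26 \cdot 4 \cdot 10 \left(-7\right) \sqrt{13} + 395988 = 26 \cdot 40 \left(-7\right) \sqrt{13} + 395988 = 26 \left(-280\right) \sqrt{13} + 395988 = - 7280 \sqrt{13} + 395988 = 395988 - 7280 \sqrt{13}$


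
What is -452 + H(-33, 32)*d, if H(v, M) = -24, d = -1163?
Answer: 27460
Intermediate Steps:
-452 + H(-33, 32)*d = -452 - 24*(-1163) = -452 + 27912 = 27460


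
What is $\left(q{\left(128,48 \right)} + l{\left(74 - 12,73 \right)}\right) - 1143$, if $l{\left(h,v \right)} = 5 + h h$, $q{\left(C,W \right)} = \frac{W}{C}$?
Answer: $\frac{21651}{8} \approx 2706.4$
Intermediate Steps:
$l{\left(h,v \right)} = 5 + h^{2}$
$\left(q{\left(128,48 \right)} + l{\left(74 - 12,73 \right)}\right) - 1143 = \left(\frac{48}{128} + \left(5 + \left(74 - 12\right)^{2}\right)\right) - 1143 = \left(48 \cdot \frac{1}{128} + \left(5 + 62^{2}\right)\right) - 1143 = \left(\frac{3}{8} + \left(5 + 3844\right)\right) - 1143 = \left(\frac{3}{8} + 3849\right) - 1143 = \frac{30795}{8} - 1143 = \frac{21651}{8}$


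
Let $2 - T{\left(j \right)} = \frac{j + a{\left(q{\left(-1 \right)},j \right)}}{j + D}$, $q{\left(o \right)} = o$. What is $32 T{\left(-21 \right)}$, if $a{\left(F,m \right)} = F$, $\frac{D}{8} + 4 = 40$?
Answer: $\frac{17792}{267} \approx 66.637$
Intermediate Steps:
$D = 288$ ($D = -32 + 8 \cdot 40 = -32 + 320 = 288$)
$T{\left(j \right)} = 2 - \frac{-1 + j}{288 + j}$ ($T{\left(j \right)} = 2 - \frac{j - 1}{j + 288} = 2 - \frac{-1 + j}{288 + j}$)
$32 T{\left(-21 \right)} = 32 \frac{577 - 21}{288 - 21} = 32 \cdot \frac{1}{267} \cdot 556 = 32 \cdot \frac{556}{267} = \frac{17792}{267}$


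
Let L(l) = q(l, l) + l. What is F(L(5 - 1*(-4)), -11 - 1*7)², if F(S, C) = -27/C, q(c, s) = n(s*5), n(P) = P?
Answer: 9/4 ≈ 2.2500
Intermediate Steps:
q(c, s) = 5*s (q(c, s) = s*5 = 5*s)
L(l) = 6*l (L(l) = 5*l + l = 6*l)
F(L(5 - 1*(-4)), -11 - 1*7)² = (-27/(-11 - 1*7))² = (-27/(-11 - 7))² = (-27/(-18))² = (-27*(-1/18))² = (3/2)² = 9/4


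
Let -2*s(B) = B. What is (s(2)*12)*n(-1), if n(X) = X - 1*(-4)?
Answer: -36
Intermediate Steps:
n(X) = 4 + X (n(X) = X + 4 = 4 + X)
s(B) = -B/2
(s(2)*12)*n(-1) = (-½*2*12)*(4 - 1) = -1*12*3 = -12*3 = -36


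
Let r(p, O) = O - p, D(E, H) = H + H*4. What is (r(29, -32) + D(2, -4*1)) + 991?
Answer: 910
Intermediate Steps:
D(E, H) = 5*H (D(E, H) = H + 4*H = 5*H)
(r(29, -32) + D(2, -4*1)) + 991 = ((-32 - 1*29) + 5*(-4*1)) + 991 = ((-32 - 29) + 5*(-4)) + 991 = (-61 - 20) + 991 = -81 + 991 = 910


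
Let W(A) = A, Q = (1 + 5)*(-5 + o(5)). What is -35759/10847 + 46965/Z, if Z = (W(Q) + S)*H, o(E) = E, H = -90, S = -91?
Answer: 14437543/5922462 ≈ 2.4378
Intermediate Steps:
Q = 0 (Q = (1 + 5)*(-5 + 5) = 6*0 = 0)
Z = 8190 (Z = (0 - 91)*(-90) = -91*(-90) = 8190)
-35759/10847 + 46965/Z = -35759/10847 + 46965/8190 = -35759*1/10847 + 46965*(1/8190) = -35759/10847 + 3131/546 = 14437543/5922462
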